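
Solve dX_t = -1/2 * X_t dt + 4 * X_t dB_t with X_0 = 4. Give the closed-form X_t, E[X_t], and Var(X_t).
X_t = 4 * exp((-17/2) t + (4) B_t); E[X_t] = 4*exp(-t/2); Var(X_t) = (16*exp(16*t) - 16)*exp(-t)

For GBM dX = mu X dt + sigma X dB with X_0 = x_0, apply Itô to Y = log X: dY = (mu - sigma^2/2) dt + sigma dB, so Y_t = log(x_0) + (mu - sigma^2/2) t + sigma B_t and hence X_t = x_0 * exp((mu - sigma^2/2) t + sigma B_t).
With mu = -1/2, sigma = 4, x_0 = 4, this gives:
  X_t = 4 * exp((-17/2) * t + (4) * B_t).
Since sigma*B_t ~ Normal(0, sigma^2 t), E[exp(sigma*B_t)] = exp(sigma^2 t / 2); so E[X_t] = x_0 * exp((mu - sigma^2/2) t) * exp(sigma^2 t / 2) = x_0 * exp(mu t) = 4*exp(-t/2).
Var(X_t) = E[X_t^2] - (E[X_t])^2 = x_0^2 * exp(2 mu t) * (exp(sigma^2 t) - 1) = (16*exp(16*t) - 16)*exp(-t).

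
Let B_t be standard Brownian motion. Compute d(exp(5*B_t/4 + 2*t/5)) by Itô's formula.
d(exp(5*B_t/4 + 2*t/5)) = (189*exp(5*B_t/4 + 2*t/5)/160) dt + (5*exp(5*B_t/4 + 2*t/5)/4) dB_t

Itô's formula for f(t, x): d f(t, B_t) = (f_t + (1/2) f_xx) dt + f_x dB_t. Compute partials of f(t, x) = exp(2*t/5 + 5*x/4):
  f_t(t,x)  = 2*exp(2*t/5 + 5*x/4)/5
  f_x(t,x)  = 5*exp(2*t/5 + 5*x/4)/4
  f_xx(t,x) = 25*exp(2*t/5 + 5*x/4)/16
Assemble drift = f_t + (1/2) f_xx = 189*exp(2*t/5 + 5*x/4)/160 and diffusion = f_x = 5*exp(2*t/5 + 5*x/4)/4. Substituting x = B_t:
  d(exp(5*B_t/4 + 2*t/5)) = (189*exp(5*B_t/4 + 2*t/5)/160) dt + (5*exp(5*B_t/4 + 2*t/5)/4) dB_t.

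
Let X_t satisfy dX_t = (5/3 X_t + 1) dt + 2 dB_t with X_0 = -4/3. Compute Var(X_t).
Var(X_t) = 6*exp(10*t/3)/5 - 6/5

The variance V(t) = Var(X_t) satisfies V'(t) = 2 a V(t) + c^2 with V(0) = 0 (drift coefficient is linear in X, diffusion is constant). With a = 5/3, c = 2, the solution is
  V(t) = (c^2 / (2 a)) * (exp(2 a t) - 1)
       = (2^2 / (2*(5/3))) * (exp((10/3) t) - 1)
       = 6*exp(10*t/3)/5 - 6/5.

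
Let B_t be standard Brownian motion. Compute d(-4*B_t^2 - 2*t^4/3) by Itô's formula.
d(-4*B_t^2 - 2*t^4/3) = (-8*t^3/3 - 4) dt + (-8*B_t) dB_t

Itô's formula for f(t, x): d f(t, B_t) = (f_t + (1/2) f_xx) dt + f_x dB_t. Compute partials of f(t, x) = -2*t^4/3 - 4*x^2:
  f_t(t,x)  = -8*t^3/3
  f_x(t,x)  = -8*x
  f_xx(t,x) = -8
Assemble drift = f_t + (1/2) f_xx = -8*t^3/3 - 4 and diffusion = f_x = -8*x. Substituting x = B_t:
  d(-4*B_t^2 - 2*t^4/3) = (-8*t^3/3 - 4) dt + (-8*B_t) dB_t.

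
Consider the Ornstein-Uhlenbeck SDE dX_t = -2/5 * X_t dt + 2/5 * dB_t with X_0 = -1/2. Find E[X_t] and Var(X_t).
E[X_t] = -exp(-2*t/5)/2; Var(X_t) = 1/5 - exp(-4*t/5)/5

The OU SDE dX = -theta X dt + sigma dB admits the integrating factor exp(theta t): d(exp(theta t) X_t) = sigma exp(theta t) dB_t. Integrating from 0 to t:
  X_t = x_0 * exp(-theta t) + sigma * int_0^t exp(-theta (t-s)) dB_s.
The Itô integral has mean 0 and (by the Itô isometry) variance sigma^2 * int_0^t exp(-2 theta (t - s)) ds = sigma^2 * (1 - exp(-2 theta t)) / (2 theta).
With theta = 2/5, sigma = 2/5, x_0 = -1/2:
  E[X_t] = -1/2 * exp(-2/5 t) = -exp(-2*t/5)/2
  Var(X_t) = (2/5)^2 * (1 - exp(-2*2/5 t)) / (2 * 2/5) = 1/5 - exp(-4*t/5)/5.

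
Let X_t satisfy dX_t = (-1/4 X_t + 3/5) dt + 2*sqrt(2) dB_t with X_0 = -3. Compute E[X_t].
E[X_t] = 12/5 - 27*exp(-t/4)/5

Taking expectations and using E[dB_t] = 0, the mean m(t) = E[X_t] satisfies the ODE m'(t) = a m(t) + b with m(0) = x_0. With a = -1/4, b = 3/5, x_0 = -3, the solution is
  m(t) = x_0 * exp(a t) + (b/a) * (exp(a t) - 1)
       = (-3) * exp((-1/4) t) + ((3/5)/(-1/4)) * (exp((-1/4) t) - 1)
       = 12/5 - 27*exp(-t/4)/5.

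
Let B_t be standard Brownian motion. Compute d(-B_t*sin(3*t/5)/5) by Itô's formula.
d(-B_t*sin(3*t/5)/5) = (-3*B_t*cos(3*t/5)/25) dt + (-sin(3*t/5)/5) dB_t

Itô's formula for f(t, x): d f(t, B_t) = (f_t + (1/2) f_xx) dt + f_x dB_t. Compute partials of f(t, x) = -x*sin(3*t/5)/5:
  f_t(t,x)  = -3*x*cos(3*t/5)/25
  f_x(t,x)  = -sin(3*t/5)/5
  f_xx(t,x) = 0
Assemble drift = f_t + (1/2) f_xx = -3*x*cos(3*t/5)/25 and diffusion = f_x = -sin(3*t/5)/5. Substituting x = B_t:
  d(-B_t*sin(3*t/5)/5) = (-3*B_t*cos(3*t/5)/25) dt + (-sin(3*t/5)/5) dB_t.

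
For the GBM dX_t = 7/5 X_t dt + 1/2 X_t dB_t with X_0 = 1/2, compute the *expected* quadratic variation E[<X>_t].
E[<X>_t] = 5*exp(61*t/20)/244 - 5/244

<X>_t = int_0^t ((1/2) * X_s)^2 ds. Taking expectation inside the integral: E[<X>_t] = (1/2)^2 * int_0^t E[X_s^2] ds. For GBM, E[X_s^2] = x_0^2 * exp((2 mu + sigma^2) s). Integrating:
  E[<X>_t] = (1/2)^2 * (1/2)^2 * (exp((2*(7/5) + (1/2)^2) t) - 1) / (2*(7/5) + (1/2)^2)
           = (1/2)^2 * (1/2)^2 * (exp((61/20) t) - 1) / (61/20) = 5*exp(61*t/20)/244 - 5/244.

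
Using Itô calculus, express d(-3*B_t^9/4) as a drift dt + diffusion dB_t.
d(-3*B_t^9/4) = (-27*B_t^7) dt + (-27*B_t^8/4) dB_t

Itô's formula for f(B_t) gives d f(B_t) = f'(B_t) dB_t + (1/2) f''(B_t) dt. Compute derivatives of f(x) = -3*x^9/4:
  f'(x)  = -27*x^8/4
  f''(x) = -54*x^7
Substitute x = B_t and multiply the f'' term by 1/2:
  drift     = (1/2) * (-54*x^7) evaluated at B_t = -27*B_t^7
  diffusion = (-27*x^8/4) evaluated at B_t = -27*B_t^8/4
Therefore d(-3*B_t^9/4) = (-27*B_t^7) dt + (-27*B_t^8/4) dB_t.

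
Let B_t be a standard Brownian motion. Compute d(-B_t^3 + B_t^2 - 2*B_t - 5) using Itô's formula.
d(-B_t^3 + B_t^2 - 2*B_t - 5) = (1 - 3*B_t) dt + (-3*B_t^2 + 2*B_t - 2) dB_t

Itô's formula for f(B_t) gives d f(B_t) = f'(B_t) dB_t + (1/2) f''(B_t) dt. Compute derivatives of f(x) = -x^3 + x^2 - 2*x - 5:
  f'(x)  = -3*x^2 + 2*x - 2
  f''(x) = 2 - 6*x
Substitute x = B_t and multiply the f'' term by 1/2:
  drift     = (1/2) * (2 - 6*x) evaluated at B_t = 1 - 3*B_t
  diffusion = (-3*x^2 + 2*x - 2) evaluated at B_t = -3*B_t^2 + 2*B_t - 2
Therefore d(-B_t^3 + B_t^2 - 2*B_t - 5) = (1 - 3*B_t) dt + (-3*B_t^2 + 2*B_t - 2) dB_t.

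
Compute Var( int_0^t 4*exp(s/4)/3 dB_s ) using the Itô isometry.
Var = 32*exp(t/2)/9 - 32/9

The Itô integral of a deterministic integrand f(s) has mean 0 because each increment f(s) * (B_{s+ds} - B_s) has mean 0. By the Itô isometry:
  Var( int_0^t f(s) dB_s ) = E[ (int_0^t f(s) dB_s)^2 ] = int_0^t f(s)^2 ds.
Here f(s) = 4*exp(s/4)/3, so f(s)^2 = 16*exp(s/2)/9. Integrate:
  int_0^t (16*exp(s/2)/9) ds = 32*exp(t/2)/9 - 32/9.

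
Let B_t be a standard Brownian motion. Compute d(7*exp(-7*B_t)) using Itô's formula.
d(7*exp(-7*B_t)) = (343*exp(-7*B_t)/2) dt + (-49*exp(-7*B_t)) dB_t

Itô's formula for f(B_t) gives d f(B_t) = f'(B_t) dB_t + (1/2) f''(B_t) dt. Compute derivatives of f(x) = 7*exp(-7*x):
  f'(x)  = -49*exp(-7*x)
  f''(x) = 343*exp(-7*x)
Substitute x = B_t and multiply the f'' term by 1/2:
  drift     = (1/2) * (343*exp(-7*x)) evaluated at B_t = 343*exp(-7*B_t)/2
  diffusion = (-49*exp(-7*x)) evaluated at B_t = -49*exp(-7*B_t)
Therefore d(7*exp(-7*B_t)) = (343*exp(-7*B_t)/2) dt + (-49*exp(-7*B_t)) dB_t.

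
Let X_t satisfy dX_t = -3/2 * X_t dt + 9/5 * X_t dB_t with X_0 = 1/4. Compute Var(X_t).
Var(X_t) = (exp(81*t/25) - 1)*exp(-3*t)/16

For GBM dX = mu X dt + sigma X dB with X_0 = x_0, apply Itô to Y = log X: dY = (mu - sigma^2/2) dt + sigma dB, so Y_t = log(x_0) + (mu - sigma^2/2) t + sigma B_t and hence X_t = x_0 * exp((mu - sigma^2/2) t + sigma B_t).
With mu = -3/2, sigma = 9/5, x_0 = 1/4, this gives:
  X_t = 1/4 * exp((-78/25) * t + (9/5) * B_t).
Since sigma*B_t ~ Normal(0, sigma^2 t), E[exp(sigma*B_t)] = exp(sigma^2 t / 2); so E[X_t] = x_0 * exp((mu - sigma^2/2) t) * exp(sigma^2 t / 2) = x_0 * exp(mu t) = exp(-3*t/2)/4.
Var(X_t) = E[X_t^2] - (E[X_t])^2 = x_0^2 * exp(2 mu t) * (exp(sigma^2 t) - 1) = (exp(81*t/25) - 1)*exp(-3*t)/16.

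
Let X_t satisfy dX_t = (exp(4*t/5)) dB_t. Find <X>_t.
<X>_t = 5*exp(8*t/5)/8 - 5/8

For an Itô process dX_t = a(t) dt + b(t) dB_t, the quadratic variation is <X>_t = int_0^t b(s)^2 ds (the drift term does not contribute). Here b(s) = exp(4*s/5), so
  b(s)^2 = exp(8*s/5).
Integrating from 0 to t:
  <X>_t = int_0^t (exp(8*s/5)) ds = 5*exp(8*t/5)/8 - 5/8.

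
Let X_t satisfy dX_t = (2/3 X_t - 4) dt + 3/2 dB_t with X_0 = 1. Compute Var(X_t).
Var(X_t) = 27*exp(4*t/3)/16 - 27/16

The variance V(t) = Var(X_t) satisfies V'(t) = 2 a V(t) + c^2 with V(0) = 0 (drift coefficient is linear in X, diffusion is constant). With a = 2/3, c = 3/2, the solution is
  V(t) = (c^2 / (2 a)) * (exp(2 a t) - 1)
       = ((3/2)^2 / (2*(2/3))) * (exp((4/3) t) - 1)
       = 27*exp(4*t/3)/16 - 27/16.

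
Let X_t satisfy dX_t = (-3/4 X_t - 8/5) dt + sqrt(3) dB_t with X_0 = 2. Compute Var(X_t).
Var(X_t) = 2 - 2*exp(-3*t/2)

The variance V(t) = Var(X_t) satisfies V'(t) = 2 a V(t) + c^2 with V(0) = 0 (drift coefficient is linear in X, diffusion is constant). With a = -3/4, c = sqrt(3), the solution is
  V(t) = (c^2 / (2 a)) * (exp(2 a t) - 1)
       = (sqrt(3)^2 / (2*(-3/4))) * (exp((-3/2) t) - 1)
       = 2 - 2*exp(-3*t/2).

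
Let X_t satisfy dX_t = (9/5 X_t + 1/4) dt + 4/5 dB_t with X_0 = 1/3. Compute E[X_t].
E[X_t] = 17*exp(9*t/5)/36 - 5/36

Taking expectations and using E[dB_t] = 0, the mean m(t) = E[X_t] satisfies the ODE m'(t) = a m(t) + b with m(0) = x_0. With a = 9/5, b = 1/4, x_0 = 1/3, the solution is
  m(t) = x_0 * exp(a t) + (b/a) * (exp(a t) - 1)
       = (1/3) * exp((9/5) t) + ((1/4)/(9/5)) * (exp((9/5) t) - 1)
       = 17*exp(9*t/5)/36 - 5/36.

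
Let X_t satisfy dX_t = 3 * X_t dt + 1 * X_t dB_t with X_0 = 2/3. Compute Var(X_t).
Var(X_t) = 4*(exp(t) - 1)*exp(6*t)/9

For GBM dX = mu X dt + sigma X dB with X_0 = x_0, apply Itô to Y = log X: dY = (mu - sigma^2/2) dt + sigma dB, so Y_t = log(x_0) + (mu - sigma^2/2) t + sigma B_t and hence X_t = x_0 * exp((mu - sigma^2/2) t + sigma B_t).
With mu = 3, sigma = 1, x_0 = 2/3, this gives:
  X_t = 2/3 * exp((5/2) * t + (1) * B_t).
Since sigma*B_t ~ Normal(0, sigma^2 t), E[exp(sigma*B_t)] = exp(sigma^2 t / 2); so E[X_t] = x_0 * exp((mu - sigma^2/2) t) * exp(sigma^2 t / 2) = x_0 * exp(mu t) = 2*exp(3*t)/3.
Var(X_t) = E[X_t^2] - (E[X_t])^2 = x_0^2 * exp(2 mu t) * (exp(sigma^2 t) - 1) = 4*(exp(t) - 1)*exp(6*t)/9.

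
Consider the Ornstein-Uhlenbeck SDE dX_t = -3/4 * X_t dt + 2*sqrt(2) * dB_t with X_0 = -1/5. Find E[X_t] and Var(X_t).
E[X_t] = -exp(-3*t/4)/5; Var(X_t) = 16/3 - 16*exp(-3*t/2)/3

The OU SDE dX = -theta X dt + sigma dB admits the integrating factor exp(theta t): d(exp(theta t) X_t) = sigma exp(theta t) dB_t. Integrating from 0 to t:
  X_t = x_0 * exp(-theta t) + sigma * int_0^t exp(-theta (t-s)) dB_s.
The Itô integral has mean 0 and (by the Itô isometry) variance sigma^2 * int_0^t exp(-2 theta (t - s)) ds = sigma^2 * (1 - exp(-2 theta t)) / (2 theta).
With theta = 3/4, sigma = 2*sqrt(2), x_0 = -1/5:
  E[X_t] = -1/5 * exp(-3/4 t) = -exp(-3*t/4)/5
  Var(X_t) = (2*sqrt(2))^2 * (1 - exp(-2*3/4 t)) / (2 * 3/4) = 16/3 - 16*exp(-3*t/2)/3.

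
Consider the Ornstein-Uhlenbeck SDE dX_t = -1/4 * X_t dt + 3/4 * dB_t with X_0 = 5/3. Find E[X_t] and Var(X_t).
E[X_t] = 5*exp(-t/4)/3; Var(X_t) = 9/8 - 9*exp(-t/2)/8

The OU SDE dX = -theta X dt + sigma dB admits the integrating factor exp(theta t): d(exp(theta t) X_t) = sigma exp(theta t) dB_t. Integrating from 0 to t:
  X_t = x_0 * exp(-theta t) + sigma * int_0^t exp(-theta (t-s)) dB_s.
The Itô integral has mean 0 and (by the Itô isometry) variance sigma^2 * int_0^t exp(-2 theta (t - s)) ds = sigma^2 * (1 - exp(-2 theta t)) / (2 theta).
With theta = 1/4, sigma = 3/4, x_0 = 5/3:
  E[X_t] = 5/3 * exp(-1/4 t) = 5*exp(-t/4)/3
  Var(X_t) = (3/4)^2 * (1 - exp(-2*1/4 t)) / (2 * 1/4) = 9/8 - 9*exp(-t/2)/8.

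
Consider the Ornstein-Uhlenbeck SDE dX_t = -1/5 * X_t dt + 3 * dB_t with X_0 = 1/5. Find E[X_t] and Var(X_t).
E[X_t] = exp(-t/5)/5; Var(X_t) = 45/2 - 45*exp(-2*t/5)/2

The OU SDE dX = -theta X dt + sigma dB admits the integrating factor exp(theta t): d(exp(theta t) X_t) = sigma exp(theta t) dB_t. Integrating from 0 to t:
  X_t = x_0 * exp(-theta t) + sigma * int_0^t exp(-theta (t-s)) dB_s.
The Itô integral has mean 0 and (by the Itô isometry) variance sigma^2 * int_0^t exp(-2 theta (t - s)) ds = sigma^2 * (1 - exp(-2 theta t)) / (2 theta).
With theta = 1/5, sigma = 3, x_0 = 1/5:
  E[X_t] = 1/5 * exp(-1/5 t) = exp(-t/5)/5
  Var(X_t) = (3)^2 * (1 - exp(-2*1/5 t)) / (2 * 1/5) = 45/2 - 45*exp(-2*t/5)/2.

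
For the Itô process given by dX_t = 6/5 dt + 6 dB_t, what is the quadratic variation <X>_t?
<X>_t = 36*t

For an Itô process dX_t = a(t) dt + b(t) dB_t, the quadratic variation is <X>_t = int_0^t b(s)^2 ds (the drift term does not contribute). Here b(s) = 6, so
  b(s)^2 = 36.
Integrating from 0 to t:
  <X>_t = int_0^t (36) ds = 36*t.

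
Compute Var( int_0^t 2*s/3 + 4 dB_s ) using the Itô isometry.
Var = 4*t*(t^2 + 18*t + 108)/27

The Itô integral of a deterministic integrand f(s) has mean 0 because each increment f(s) * (B_{s+ds} - B_s) has mean 0. By the Itô isometry:
  Var( int_0^t f(s) dB_s ) = E[ (int_0^t f(s) dB_s)^2 ] = int_0^t f(s)^2 ds.
Here f(s) = 2*s/3 + 4, so f(s)^2 = 4*(s + 6)^2/9. Integrate:
  int_0^t (4*(s + 6)^2/9) ds = 4*t*(t^2 + 18*t + 108)/27.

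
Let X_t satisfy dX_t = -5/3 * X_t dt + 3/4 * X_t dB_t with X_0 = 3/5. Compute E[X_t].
E[X_t] = 3*exp(-5*t/3)/5

For GBM dX = mu X dt + sigma X dB with X_0 = x_0, apply Itô to Y = log X: dY = (mu - sigma^2/2) dt + sigma dB, so Y_t = log(x_0) + (mu - sigma^2/2) t + sigma B_t and hence X_t = x_0 * exp((mu - sigma^2/2) t + sigma B_t).
With mu = -5/3, sigma = 3/4, x_0 = 3/5, this gives:
  X_t = 3/5 * exp((-187/96) * t + (3/4) * B_t).
Since sigma*B_t ~ Normal(0, sigma^2 t), E[exp(sigma*B_t)] = exp(sigma^2 t / 2); so E[X_t] = x_0 * exp((mu - sigma^2/2) t) * exp(sigma^2 t / 2) = x_0 * exp(mu t) = 3*exp(-5*t/3)/5.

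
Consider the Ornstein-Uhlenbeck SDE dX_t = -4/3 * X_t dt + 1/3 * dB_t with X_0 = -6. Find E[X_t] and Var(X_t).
E[X_t] = -6*exp(-4*t/3); Var(X_t) = 1/24 - exp(-8*t/3)/24

The OU SDE dX = -theta X dt + sigma dB admits the integrating factor exp(theta t): d(exp(theta t) X_t) = sigma exp(theta t) dB_t. Integrating from 0 to t:
  X_t = x_0 * exp(-theta t) + sigma * int_0^t exp(-theta (t-s)) dB_s.
The Itô integral has mean 0 and (by the Itô isometry) variance sigma^2 * int_0^t exp(-2 theta (t - s)) ds = sigma^2 * (1 - exp(-2 theta t)) / (2 theta).
With theta = 4/3, sigma = 1/3, x_0 = -6:
  E[X_t] = -6 * exp(-4/3 t) = -6*exp(-4*t/3)
  Var(X_t) = (1/3)^2 * (1 - exp(-2*4/3 t)) / (2 * 4/3) = 1/24 - exp(-8*t/3)/24.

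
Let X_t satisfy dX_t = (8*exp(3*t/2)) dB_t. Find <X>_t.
<X>_t = 64*exp(3*t)/3 - 64/3

For an Itô process dX_t = a(t) dt + b(t) dB_t, the quadratic variation is <X>_t = int_0^t b(s)^2 ds (the drift term does not contribute). Here b(s) = 8*exp(3*s/2), so
  b(s)^2 = 64*exp(3*s).
Integrating from 0 to t:
  <X>_t = int_0^t (64*exp(3*s)) ds = 64*exp(3*t)/3 - 64/3.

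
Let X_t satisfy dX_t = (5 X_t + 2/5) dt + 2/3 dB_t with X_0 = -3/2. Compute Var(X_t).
Var(X_t) = 2*exp(10*t)/45 - 2/45

The variance V(t) = Var(X_t) satisfies V'(t) = 2 a V(t) + c^2 with V(0) = 0 (drift coefficient is linear in X, diffusion is constant). With a = 5, c = 2/3, the solution is
  V(t) = (c^2 / (2 a)) * (exp(2 a t) - 1)
       = ((2/3)^2 / (2*5)) * (exp(10 t) - 1)
       = 2*exp(10*t)/45 - 2/45.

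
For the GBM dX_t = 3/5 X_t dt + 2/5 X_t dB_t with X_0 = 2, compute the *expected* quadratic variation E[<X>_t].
E[<X>_t] = 8*exp(34*t/25)/17 - 8/17

<X>_t = int_0^t ((2/5) * X_s)^2 ds. Taking expectation inside the integral: E[<X>_t] = (2/5)^2 * int_0^t E[X_s^2] ds. For GBM, E[X_s^2] = x_0^2 * exp((2 mu + sigma^2) s). Integrating:
  E[<X>_t] = (2/5)^2 * 2^2 * (exp((2*(3/5) + (2/5)^2) t) - 1) / (2*(3/5) + (2/5)^2)
           = (2/5)^2 * 2^2 * (exp((34/25) t) - 1) / (34/25) = 8*exp(34*t/25)/17 - 8/17.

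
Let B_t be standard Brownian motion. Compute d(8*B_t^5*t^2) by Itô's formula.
d(8*B_t^5*t^2) = (16*B_t^3*t*(B_t^2 + 5*t)) dt + (40*B_t^4*t^2) dB_t

Itô's formula for f(t, x): d f(t, B_t) = (f_t + (1/2) f_xx) dt + f_x dB_t. Compute partials of f(t, x) = 8*t^2*x^5:
  f_t(t,x)  = 16*t*x^5
  f_x(t,x)  = 40*t^2*x^4
  f_xx(t,x) = 160*t^2*x^3
Assemble drift = f_t + (1/2) f_xx = 16*t*x^3*(5*t + x^2) and diffusion = f_x = 40*t^2*x^4. Substituting x = B_t:
  d(8*B_t^5*t^2) = (16*B_t^3*t*(B_t^2 + 5*t)) dt + (40*B_t^4*t^2) dB_t.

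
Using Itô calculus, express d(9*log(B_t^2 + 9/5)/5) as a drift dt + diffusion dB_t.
d(9*log(B_t^2 + 9/5)/5) = (9*(9 - 5*B_t^2)/(5*B_t^2 + 9)^2) dt + (18*B_t/(5*B_t^2 + 9)) dB_t

Itô's formula for f(B_t) gives d f(B_t) = f'(B_t) dB_t + (1/2) f''(B_t) dt. Compute derivatives of f(x) = 9*log(x^2 + 9/5)/5:
  f'(x)  = 18*x/(5*x^2 + 9)
  f''(x) = 18*(9 - 5*x^2)/(5*x^2 + 9)^2
Substitute x = B_t and multiply the f'' term by 1/2:
  drift     = (1/2) * (18*(9 - 5*x^2)/(5*x^2 + 9)^2) evaluated at B_t = 9*(9 - 5*B_t^2)/(5*B_t^2 + 9)^2
  diffusion = (18*x/(5*x^2 + 9)) evaluated at B_t = 18*B_t/(5*B_t^2 + 9)
Therefore d(9*log(B_t^2 + 9/5)/5) = (9*(9 - 5*B_t^2)/(5*B_t^2 + 9)^2) dt + (18*B_t/(5*B_t^2 + 9)) dB_t.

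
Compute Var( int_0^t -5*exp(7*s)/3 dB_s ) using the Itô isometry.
Var = 25*exp(14*t)/126 - 25/126

The Itô integral of a deterministic integrand f(s) has mean 0 because each increment f(s) * (B_{s+ds} - B_s) has mean 0. By the Itô isometry:
  Var( int_0^t f(s) dB_s ) = E[ (int_0^t f(s) dB_s)^2 ] = int_0^t f(s)^2 ds.
Here f(s) = -5*exp(7*s)/3, so f(s)^2 = 25*exp(14*s)/9. Integrate:
  int_0^t (25*exp(14*s)/9) ds = 25*exp(14*t)/126 - 25/126.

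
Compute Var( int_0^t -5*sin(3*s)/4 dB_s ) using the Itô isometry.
Var = 25*t/32 - 25*sin(6*t)/192

The Itô integral of a deterministic integrand f(s) has mean 0 because each increment f(s) * (B_{s+ds} - B_s) has mean 0. By the Itô isometry:
  Var( int_0^t f(s) dB_s ) = E[ (int_0^t f(s) dB_s)^2 ] = int_0^t f(s)^2 ds.
Here f(s) = -5*sin(3*s)/4, so f(s)^2 = 25*sin(3*s)^2/16. Integrate:
  int_0^t (25*sin(3*s)^2/16) ds = 25*t/32 - 25*sin(6*t)/192.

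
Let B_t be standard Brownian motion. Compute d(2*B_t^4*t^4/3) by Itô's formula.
d(2*B_t^4*t^4/3) = (B_t^2*t^3*(8*B_t^2/3 + 4*t)) dt + (8*B_t^3*t^4/3) dB_t

Itô's formula for f(t, x): d f(t, B_t) = (f_t + (1/2) f_xx) dt + f_x dB_t. Compute partials of f(t, x) = 2*t^4*x^4/3:
  f_t(t,x)  = 8*t^3*x^4/3
  f_x(t,x)  = 8*t^4*x^3/3
  f_xx(t,x) = 8*t^4*x^2
Assemble drift = f_t + (1/2) f_xx = t^3*x^2*(4*t + 8*x^2/3) and diffusion = f_x = 8*t^4*x^3/3. Substituting x = B_t:
  d(2*B_t^4*t^4/3) = (B_t^2*t^3*(8*B_t^2/3 + 4*t)) dt + (8*B_t^3*t^4/3) dB_t.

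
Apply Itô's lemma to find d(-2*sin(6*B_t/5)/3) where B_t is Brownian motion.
d(-2*sin(6*B_t/5)/3) = (12*sin(6*B_t/5)/25) dt + (-4*cos(6*B_t/5)/5) dB_t

Itô's formula for f(B_t) gives d f(B_t) = f'(B_t) dB_t + (1/2) f''(B_t) dt. Compute derivatives of f(x) = -2*sin(6*x/5)/3:
  f'(x)  = -4*cos(6*x/5)/5
  f''(x) = 24*sin(6*x/5)/25
Substitute x = B_t and multiply the f'' term by 1/2:
  drift     = (1/2) * (24*sin(6*x/5)/25) evaluated at B_t = 12*sin(6*B_t/5)/25
  diffusion = (-4*cos(6*x/5)/5) evaluated at B_t = -4*cos(6*B_t/5)/5
Therefore d(-2*sin(6*B_t/5)/3) = (12*sin(6*B_t/5)/25) dt + (-4*cos(6*B_t/5)/5) dB_t.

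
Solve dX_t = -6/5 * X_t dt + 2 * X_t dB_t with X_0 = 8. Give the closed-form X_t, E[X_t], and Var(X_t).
X_t = 8 * exp((-16/5) t + (2) B_t); E[X_t] = 8*exp(-6*t/5); Var(X_t) = (64*exp(4*t) - 64)*exp(-12*t/5)

For GBM dX = mu X dt + sigma X dB with X_0 = x_0, apply Itô to Y = log X: dY = (mu - sigma^2/2) dt + sigma dB, so Y_t = log(x_0) + (mu - sigma^2/2) t + sigma B_t and hence X_t = x_0 * exp((mu - sigma^2/2) t + sigma B_t).
With mu = -6/5, sigma = 2, x_0 = 8, this gives:
  X_t = 8 * exp((-16/5) * t + (2) * B_t).
Since sigma*B_t ~ Normal(0, sigma^2 t), E[exp(sigma*B_t)] = exp(sigma^2 t / 2); so E[X_t] = x_0 * exp((mu - sigma^2/2) t) * exp(sigma^2 t / 2) = x_0 * exp(mu t) = 8*exp(-6*t/5).
Var(X_t) = E[X_t^2] - (E[X_t])^2 = x_0^2 * exp(2 mu t) * (exp(sigma^2 t) - 1) = (64*exp(4*t) - 64)*exp(-12*t/5).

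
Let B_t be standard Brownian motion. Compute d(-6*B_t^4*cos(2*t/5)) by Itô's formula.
d(-6*B_t^4*cos(2*t/5)) = (12*B_t^2*(B_t^2*sin(2*t/5) - 15*cos(2*t/5))/5) dt + (-24*B_t^3*cos(2*t/5)) dB_t

Itô's formula for f(t, x): d f(t, B_t) = (f_t + (1/2) f_xx) dt + f_x dB_t. Compute partials of f(t, x) = -6*x^4*cos(2*t/5):
  f_t(t,x)  = 12*x^4*sin(2*t/5)/5
  f_x(t,x)  = -24*x^3*cos(2*t/5)
  f_xx(t,x) = -72*x^2*cos(2*t/5)
Assemble drift = f_t + (1/2) f_xx = 12*x^2*(x^2*sin(2*t/5) - 15*cos(2*t/5))/5 and diffusion = f_x = -24*x^3*cos(2*t/5). Substituting x = B_t:
  d(-6*B_t^4*cos(2*t/5)) = (12*B_t^2*(B_t^2*sin(2*t/5) - 15*cos(2*t/5))/5) dt + (-24*B_t^3*cos(2*t/5)) dB_t.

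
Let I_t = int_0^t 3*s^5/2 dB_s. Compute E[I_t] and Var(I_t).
E[I_t] = 0; Var(I_t) = 9*t^11/44

The Itô integral of a deterministic integrand f(s) has mean 0 because each increment f(s) * (B_{s+ds} - B_s) has mean 0. By the Itô isometry:
  Var( int_0^t f(s) dB_s ) = E[ (int_0^t f(s) dB_s)^2 ] = int_0^t f(s)^2 ds.
Here f(s) = 3*s^5/2, so f(s)^2 = 9*s^10/4. Integrate:
  int_0^t (9*s^10/4) ds = 9*t^11/44.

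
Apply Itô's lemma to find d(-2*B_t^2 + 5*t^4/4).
d(-2*B_t^2 + 5*t^4/4) = (5*t^3 - 2) dt + (-4*B_t) dB_t

Itô's formula for f(t, x): d f(t, B_t) = (f_t + (1/2) f_xx) dt + f_x dB_t. Compute partials of f(t, x) = 5*t^4/4 - 2*x^2:
  f_t(t,x)  = 5*t^3
  f_x(t,x)  = -4*x
  f_xx(t,x) = -4
Assemble drift = f_t + (1/2) f_xx = 5*t^3 - 2 and diffusion = f_x = -4*x. Substituting x = B_t:
  d(-2*B_t^2 + 5*t^4/4) = (5*t^3 - 2) dt + (-4*B_t) dB_t.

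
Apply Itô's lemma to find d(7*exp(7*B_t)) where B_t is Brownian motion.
d(7*exp(7*B_t)) = (343*exp(7*B_t)/2) dt + (49*exp(7*B_t)) dB_t

Itô's formula for f(B_t) gives d f(B_t) = f'(B_t) dB_t + (1/2) f''(B_t) dt. Compute derivatives of f(x) = 7*exp(7*x):
  f'(x)  = 49*exp(7*x)
  f''(x) = 343*exp(7*x)
Substitute x = B_t and multiply the f'' term by 1/2:
  drift     = (1/2) * (343*exp(7*x)) evaluated at B_t = 343*exp(7*B_t)/2
  diffusion = (49*exp(7*x)) evaluated at B_t = 49*exp(7*B_t)
Therefore d(7*exp(7*B_t)) = (343*exp(7*B_t)/2) dt + (49*exp(7*B_t)) dB_t.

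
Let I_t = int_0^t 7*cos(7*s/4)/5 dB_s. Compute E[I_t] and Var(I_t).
E[I_t] = 0; Var(I_t) = 49*t/50 + 7*sin(7*t/2)/25

The Itô integral of a deterministic integrand f(s) has mean 0 because each increment f(s) * (B_{s+ds} - B_s) has mean 0. By the Itô isometry:
  Var( int_0^t f(s) dB_s ) = E[ (int_0^t f(s) dB_s)^2 ] = int_0^t f(s)^2 ds.
Here f(s) = 7*cos(7*s/4)/5, so f(s)^2 = 49*cos(7*s/4)^2/25. Integrate:
  int_0^t (49*cos(7*s/4)^2/25) ds = 49*t/50 + 7*sin(7*t/2)/25.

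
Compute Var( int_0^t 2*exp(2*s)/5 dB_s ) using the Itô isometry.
Var = exp(4*t)/25 - 1/25

The Itô integral of a deterministic integrand f(s) has mean 0 because each increment f(s) * (B_{s+ds} - B_s) has mean 0. By the Itô isometry:
  Var( int_0^t f(s) dB_s ) = E[ (int_0^t f(s) dB_s)^2 ] = int_0^t f(s)^2 ds.
Here f(s) = 2*exp(2*s)/5, so f(s)^2 = 4*exp(4*s)/25. Integrate:
  int_0^t (4*exp(4*s)/25) ds = exp(4*t)/25 - 1/25.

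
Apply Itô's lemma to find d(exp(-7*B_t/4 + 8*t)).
d(exp(-7*B_t/4 + 8*t)) = (305*exp(-7*B_t/4 + 8*t)/32) dt + (-7*exp(-7*B_t/4 + 8*t)/4) dB_t

Itô's formula for f(t, x): d f(t, B_t) = (f_t + (1/2) f_xx) dt + f_x dB_t. Compute partials of f(t, x) = exp(8*t - 7*x/4):
  f_t(t,x)  = 8*exp(8*t - 7*x/4)
  f_x(t,x)  = -7*exp(8*t - 7*x/4)/4
  f_xx(t,x) = 49*exp(8*t - 7*x/4)/16
Assemble drift = f_t + (1/2) f_xx = 305*exp(8*t - 7*x/4)/32 and diffusion = f_x = -7*exp(8*t - 7*x/4)/4. Substituting x = B_t:
  d(exp(-7*B_t/4 + 8*t)) = (305*exp(-7*B_t/4 + 8*t)/32) dt + (-7*exp(-7*B_t/4 + 8*t)/4) dB_t.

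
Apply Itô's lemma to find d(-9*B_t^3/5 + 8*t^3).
d(-9*B_t^3/5 + 8*t^3) = (-27*B_t/5 + 24*t^2) dt + (-27*B_t^2/5) dB_t

Itô's formula for f(t, x): d f(t, B_t) = (f_t + (1/2) f_xx) dt + f_x dB_t. Compute partials of f(t, x) = 8*t^3 - 9*x^3/5:
  f_t(t,x)  = 24*t^2
  f_x(t,x)  = -27*x^2/5
  f_xx(t,x) = -54*x/5
Assemble drift = f_t + (1/2) f_xx = 24*t^2 - 27*x/5 and diffusion = f_x = -27*x^2/5. Substituting x = B_t:
  d(-9*B_t^3/5 + 8*t^3) = (-27*B_t/5 + 24*t^2) dt + (-27*B_t^2/5) dB_t.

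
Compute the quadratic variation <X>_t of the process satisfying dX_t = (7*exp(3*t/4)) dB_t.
<X>_t = 98*exp(3*t/2)/3 - 98/3

For an Itô process dX_t = a(t) dt + b(t) dB_t, the quadratic variation is <X>_t = int_0^t b(s)^2 ds (the drift term does not contribute). Here b(s) = 7*exp(3*s/4), so
  b(s)^2 = 49*exp(3*s/2).
Integrating from 0 to t:
  <X>_t = int_0^t (49*exp(3*s/2)) ds = 98*exp(3*t/2)/3 - 98/3.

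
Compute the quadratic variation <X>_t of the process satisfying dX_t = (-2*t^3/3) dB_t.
<X>_t = 4*t^7/63

For an Itô process dX_t = a(t) dt + b(t) dB_t, the quadratic variation is <X>_t = int_0^t b(s)^2 ds (the drift term does not contribute). Here b(s) = -2*s^3/3, so
  b(s)^2 = 4*s^6/9.
Integrating from 0 to t:
  <X>_t = int_0^t (4*s^6/9) ds = 4*t^7/63.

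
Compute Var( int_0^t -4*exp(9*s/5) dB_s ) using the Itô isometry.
Var = 40*exp(18*t/5)/9 - 40/9

The Itô integral of a deterministic integrand f(s) has mean 0 because each increment f(s) * (B_{s+ds} - B_s) has mean 0. By the Itô isometry:
  Var( int_0^t f(s) dB_s ) = E[ (int_0^t f(s) dB_s)^2 ] = int_0^t f(s)^2 ds.
Here f(s) = -4*exp(9*s/5), so f(s)^2 = 16*exp(18*s/5). Integrate:
  int_0^t (16*exp(18*s/5)) ds = 40*exp(18*t/5)/9 - 40/9.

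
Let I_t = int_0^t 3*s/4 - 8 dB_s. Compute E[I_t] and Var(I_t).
E[I_t] = 0; Var(I_t) = t*(3*t^2 - 96*t + 1024)/16

The Itô integral of a deterministic integrand f(s) has mean 0 because each increment f(s) * (B_{s+ds} - B_s) has mean 0. By the Itô isometry:
  Var( int_0^t f(s) dB_s ) = E[ (int_0^t f(s) dB_s)^2 ] = int_0^t f(s)^2 ds.
Here f(s) = 3*s/4 - 8, so f(s)^2 = (3*s - 32)^2/16. Integrate:
  int_0^t ((3*s - 32)^2/16) ds = t*(3*t^2 - 96*t + 1024)/16.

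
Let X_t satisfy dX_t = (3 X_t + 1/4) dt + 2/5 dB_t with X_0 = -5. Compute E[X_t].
E[X_t] = -59*exp(3*t)/12 - 1/12

Taking expectations and using E[dB_t] = 0, the mean m(t) = E[X_t] satisfies the ODE m'(t) = a m(t) + b with m(0) = x_0. With a = 3, b = 1/4, x_0 = -5, the solution is
  m(t) = x_0 * exp(a t) + (b/a) * (exp(a t) - 1)
       = (-5) * exp(3 t) + ((1/4)/3) * (exp(3 t) - 1)
       = -59*exp(3*t)/12 - 1/12.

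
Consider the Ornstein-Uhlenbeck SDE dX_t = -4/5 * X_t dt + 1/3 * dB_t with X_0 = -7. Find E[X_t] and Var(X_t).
E[X_t] = -7*exp(-4*t/5); Var(X_t) = 5/72 - 5*exp(-8*t/5)/72

The OU SDE dX = -theta X dt + sigma dB admits the integrating factor exp(theta t): d(exp(theta t) X_t) = sigma exp(theta t) dB_t. Integrating from 0 to t:
  X_t = x_0 * exp(-theta t) + sigma * int_0^t exp(-theta (t-s)) dB_s.
The Itô integral has mean 0 and (by the Itô isometry) variance sigma^2 * int_0^t exp(-2 theta (t - s)) ds = sigma^2 * (1 - exp(-2 theta t)) / (2 theta).
With theta = 4/5, sigma = 1/3, x_0 = -7:
  E[X_t] = -7 * exp(-4/5 t) = -7*exp(-4*t/5)
  Var(X_t) = (1/3)^2 * (1 - exp(-2*4/5 t)) / (2 * 4/5) = 5/72 - 5*exp(-8*t/5)/72.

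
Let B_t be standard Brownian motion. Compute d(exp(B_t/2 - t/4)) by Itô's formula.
d(exp(B_t/2 - t/4)) = (-exp(B_t/2 - t/4)/8) dt + (exp(B_t/2 - t/4)/2) dB_t

Itô's formula for f(t, x): d f(t, B_t) = (f_t + (1/2) f_xx) dt + f_x dB_t. Compute partials of f(t, x) = exp(-t/4 + x/2):
  f_t(t,x)  = -exp(-t/4 + x/2)/4
  f_x(t,x)  = exp(-t/4 + x/2)/2
  f_xx(t,x) = exp(-t/4 + x/2)/4
Assemble drift = f_t + (1/2) f_xx = -exp(-t/4 + x/2)/8 and diffusion = f_x = exp(-t/4 + x/2)/2. Substituting x = B_t:
  d(exp(B_t/2 - t/4)) = (-exp(B_t/2 - t/4)/8) dt + (exp(B_t/2 - t/4)/2) dB_t.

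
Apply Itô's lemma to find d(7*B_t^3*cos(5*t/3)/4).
d(7*B_t^3*cos(5*t/3)/4) = (7*B_t*(-5*B_t^2*sin(5*t/3) + 9*cos(5*t/3))/12) dt + (21*B_t^2*cos(5*t/3)/4) dB_t

Itô's formula for f(t, x): d f(t, B_t) = (f_t + (1/2) f_xx) dt + f_x dB_t. Compute partials of f(t, x) = 7*x^3*cos(5*t/3)/4:
  f_t(t,x)  = -35*x^3*sin(5*t/3)/12
  f_x(t,x)  = 21*x^2*cos(5*t/3)/4
  f_xx(t,x) = 21*x*cos(5*t/3)/2
Assemble drift = f_t + (1/2) f_xx = 7*x*(-5*x^2*sin(5*t/3) + 9*cos(5*t/3))/12 and diffusion = f_x = 21*x^2*cos(5*t/3)/4. Substituting x = B_t:
  d(7*B_t^3*cos(5*t/3)/4) = (7*B_t*(-5*B_t^2*sin(5*t/3) + 9*cos(5*t/3))/12) dt + (21*B_t^2*cos(5*t/3)/4) dB_t.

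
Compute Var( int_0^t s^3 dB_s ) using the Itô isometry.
Var = t^7/7

The Itô integral of a deterministic integrand f(s) has mean 0 because each increment f(s) * (B_{s+ds} - B_s) has mean 0. By the Itô isometry:
  Var( int_0^t f(s) dB_s ) = E[ (int_0^t f(s) dB_s)^2 ] = int_0^t f(s)^2 ds.
Here f(s) = s^3, so f(s)^2 = s^6. Integrate:
  int_0^t (s^6) ds = t^7/7.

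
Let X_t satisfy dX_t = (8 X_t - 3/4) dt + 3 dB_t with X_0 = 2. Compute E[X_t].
E[X_t] = 61*exp(8*t)/32 + 3/32

Taking expectations and using E[dB_t] = 0, the mean m(t) = E[X_t] satisfies the ODE m'(t) = a m(t) + b with m(0) = x_0. With a = 8, b = -3/4, x_0 = 2, the solution is
  m(t) = x_0 * exp(a t) + (b/a) * (exp(a t) - 1)
       = 2 * exp(8 t) + ((-3/4)/8) * (exp(8 t) - 1)
       = 61*exp(8*t)/32 + 3/32.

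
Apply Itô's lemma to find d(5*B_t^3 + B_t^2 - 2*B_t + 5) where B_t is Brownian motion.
d(5*B_t^3 + B_t^2 - 2*B_t + 5) = (15*B_t + 1) dt + (15*B_t^2 + 2*B_t - 2) dB_t

Itô's formula for f(B_t) gives d f(B_t) = f'(B_t) dB_t + (1/2) f''(B_t) dt. Compute derivatives of f(x) = 5*x^3 + x^2 - 2*x + 5:
  f'(x)  = 15*x^2 + 2*x - 2
  f''(x) = 30*x + 2
Substitute x = B_t and multiply the f'' term by 1/2:
  drift     = (1/2) * (30*x + 2) evaluated at B_t = 15*B_t + 1
  diffusion = (15*x^2 + 2*x - 2) evaluated at B_t = 15*B_t^2 + 2*B_t - 2
Therefore d(5*B_t^3 + B_t^2 - 2*B_t + 5) = (15*B_t + 1) dt + (15*B_t^2 + 2*B_t - 2) dB_t.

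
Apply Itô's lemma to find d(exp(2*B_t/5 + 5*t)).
d(exp(2*B_t/5 + 5*t)) = (127*exp(2*B_t/5 + 5*t)/25) dt + (2*exp(2*B_t/5 + 5*t)/5) dB_t

Itô's formula for f(t, x): d f(t, B_t) = (f_t + (1/2) f_xx) dt + f_x dB_t. Compute partials of f(t, x) = exp(5*t + 2*x/5):
  f_t(t,x)  = 5*exp(5*t + 2*x/5)
  f_x(t,x)  = 2*exp(5*t + 2*x/5)/5
  f_xx(t,x) = 4*exp(5*t + 2*x/5)/25
Assemble drift = f_t + (1/2) f_xx = 127*exp(5*t + 2*x/5)/25 and diffusion = f_x = 2*exp(5*t + 2*x/5)/5. Substituting x = B_t:
  d(exp(2*B_t/5 + 5*t)) = (127*exp(2*B_t/5 + 5*t)/25) dt + (2*exp(2*B_t/5 + 5*t)/5) dB_t.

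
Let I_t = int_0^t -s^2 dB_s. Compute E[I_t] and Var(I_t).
E[I_t] = 0; Var(I_t) = t^5/5

The Itô integral of a deterministic integrand f(s) has mean 0 because each increment f(s) * (B_{s+ds} - B_s) has mean 0. By the Itô isometry:
  Var( int_0^t f(s) dB_s ) = E[ (int_0^t f(s) dB_s)^2 ] = int_0^t f(s)^2 ds.
Here f(s) = -s^2, so f(s)^2 = s^4. Integrate:
  int_0^t (s^4) ds = t^5/5.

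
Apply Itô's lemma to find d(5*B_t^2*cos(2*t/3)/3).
d(5*B_t^2*cos(2*t/3)/3) = (-10*B_t^2*sin(2*t/3)/9 + 5*cos(2*t/3)/3) dt + (10*B_t*cos(2*t/3)/3) dB_t

Itô's formula for f(t, x): d f(t, B_t) = (f_t + (1/2) f_xx) dt + f_x dB_t. Compute partials of f(t, x) = 5*x^2*cos(2*t/3)/3:
  f_t(t,x)  = -10*x^2*sin(2*t/3)/9
  f_x(t,x)  = 10*x*cos(2*t/3)/3
  f_xx(t,x) = 10*cos(2*t/3)/3
Assemble drift = f_t + (1/2) f_xx = -10*x^2*sin(2*t/3)/9 + 5*cos(2*t/3)/3 and diffusion = f_x = 10*x*cos(2*t/3)/3. Substituting x = B_t:
  d(5*B_t^2*cos(2*t/3)/3) = (-10*B_t^2*sin(2*t/3)/9 + 5*cos(2*t/3)/3) dt + (10*B_t*cos(2*t/3)/3) dB_t.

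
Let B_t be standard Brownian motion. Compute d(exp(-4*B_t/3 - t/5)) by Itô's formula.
d(exp(-4*B_t/3 - t/5)) = (31*exp(-4*B_t/3 - t/5)/45) dt + (-4*exp(-4*B_t/3 - t/5)/3) dB_t

Itô's formula for f(t, x): d f(t, B_t) = (f_t + (1/2) f_xx) dt + f_x dB_t. Compute partials of f(t, x) = exp(-t/5 - 4*x/3):
  f_t(t,x)  = -exp(-t/5 - 4*x/3)/5
  f_x(t,x)  = -4*exp(-t/5 - 4*x/3)/3
  f_xx(t,x) = 16*exp(-t/5 - 4*x/3)/9
Assemble drift = f_t + (1/2) f_xx = 31*exp(-t/5 - 4*x/3)/45 and diffusion = f_x = -4*exp(-t/5 - 4*x/3)/3. Substituting x = B_t:
  d(exp(-4*B_t/3 - t/5)) = (31*exp(-4*B_t/3 - t/5)/45) dt + (-4*exp(-4*B_t/3 - t/5)/3) dB_t.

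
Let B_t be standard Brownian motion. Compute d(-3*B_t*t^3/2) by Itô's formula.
d(-3*B_t*t^3/2) = (-9*B_t*t^2/2) dt + (-3*t^3/2) dB_t

Itô's formula for f(t, x): d f(t, B_t) = (f_t + (1/2) f_xx) dt + f_x dB_t. Compute partials of f(t, x) = -3*t^3*x/2:
  f_t(t,x)  = -9*t^2*x/2
  f_x(t,x)  = -3*t^3/2
  f_xx(t,x) = 0
Assemble drift = f_t + (1/2) f_xx = -9*t^2*x/2 and diffusion = f_x = -3*t^3/2. Substituting x = B_t:
  d(-3*B_t*t^3/2) = (-9*B_t*t^2/2) dt + (-3*t^3/2) dB_t.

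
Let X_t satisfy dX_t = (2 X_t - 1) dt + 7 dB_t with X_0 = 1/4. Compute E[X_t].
E[X_t] = 1/2 - exp(2*t)/4

Taking expectations and using E[dB_t] = 0, the mean m(t) = E[X_t] satisfies the ODE m'(t) = a m(t) + b with m(0) = x_0. With a = 2, b = -1, x_0 = 1/4, the solution is
  m(t) = x_0 * exp(a t) + (b/a) * (exp(a t) - 1)
       = (1/4) * exp(2 t) + ((-1)/2) * (exp(2 t) - 1)
       = 1/2 - exp(2*t)/4.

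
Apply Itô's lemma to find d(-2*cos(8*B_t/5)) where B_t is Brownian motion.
d(-2*cos(8*B_t/5)) = (64*cos(8*B_t/5)/25) dt + (16*sin(8*B_t/5)/5) dB_t

Itô's formula for f(B_t) gives d f(B_t) = f'(B_t) dB_t + (1/2) f''(B_t) dt. Compute derivatives of f(x) = -2*cos(8*x/5):
  f'(x)  = 16*sin(8*x/5)/5
  f''(x) = 128*cos(8*x/5)/25
Substitute x = B_t and multiply the f'' term by 1/2:
  drift     = (1/2) * (128*cos(8*x/5)/25) evaluated at B_t = 64*cos(8*B_t/5)/25
  diffusion = (16*sin(8*x/5)/5) evaluated at B_t = 16*sin(8*B_t/5)/5
Therefore d(-2*cos(8*B_t/5)) = (64*cos(8*B_t/5)/25) dt + (16*sin(8*B_t/5)/5) dB_t.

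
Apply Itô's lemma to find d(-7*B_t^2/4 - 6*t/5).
d(-7*B_t^2/4 - 6*t/5) = (-59/20) dt + (-7*B_t/2) dB_t

Itô's formula for f(t, x): d f(t, B_t) = (f_t + (1/2) f_xx) dt + f_x dB_t. Compute partials of f(t, x) = -6*t/5 - 7*x^2/4:
  f_t(t,x)  = -6/5
  f_x(t,x)  = -7*x/2
  f_xx(t,x) = -7/2
Assemble drift = f_t + (1/2) f_xx = -59/20 and diffusion = f_x = -7*x/2. Substituting x = B_t:
  d(-7*B_t^2/4 - 6*t/5) = (-59/20) dt + (-7*B_t/2) dB_t.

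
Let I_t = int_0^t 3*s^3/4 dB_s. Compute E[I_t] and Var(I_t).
E[I_t] = 0; Var(I_t) = 9*t^7/112

The Itô integral of a deterministic integrand f(s) has mean 0 because each increment f(s) * (B_{s+ds} - B_s) has mean 0. By the Itô isometry:
  Var( int_0^t f(s) dB_s ) = E[ (int_0^t f(s) dB_s)^2 ] = int_0^t f(s)^2 ds.
Here f(s) = 3*s^3/4, so f(s)^2 = 9*s^6/16. Integrate:
  int_0^t (9*s^6/16) ds = 9*t^7/112.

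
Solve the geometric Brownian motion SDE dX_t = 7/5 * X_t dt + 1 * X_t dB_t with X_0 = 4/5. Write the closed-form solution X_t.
X_t = 4/5 * exp((9/10) * t + (1) * B_t)

For GBM dX = mu X dt + sigma X dB with X_0 = x_0, apply Itô to Y = log X: dY = (mu - sigma^2/2) dt + sigma dB, so Y_t = log(x_0) + (mu - sigma^2/2) t + sigma B_t and hence X_t = x_0 * exp((mu - sigma^2/2) t + sigma B_t).
With mu = 7/5, sigma = 1, x_0 = 4/5, this gives:
  X_t = 4/5 * exp((9/10) * t + (1) * B_t).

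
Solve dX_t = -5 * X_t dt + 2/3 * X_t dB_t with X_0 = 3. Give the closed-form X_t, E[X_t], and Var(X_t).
X_t = 3 * exp((-47/9) t + (2/3) B_t); E[X_t] = 3*exp(-5*t); Var(X_t) = (9*exp(4*t/9) - 9)*exp(-10*t)

For GBM dX = mu X dt + sigma X dB with X_0 = x_0, apply Itô to Y = log X: dY = (mu - sigma^2/2) dt + sigma dB, so Y_t = log(x_0) + (mu - sigma^2/2) t + sigma B_t and hence X_t = x_0 * exp((mu - sigma^2/2) t + sigma B_t).
With mu = -5, sigma = 2/3, x_0 = 3, this gives:
  X_t = 3 * exp((-47/9) * t + (2/3) * B_t).
Since sigma*B_t ~ Normal(0, sigma^2 t), E[exp(sigma*B_t)] = exp(sigma^2 t / 2); so E[X_t] = x_0 * exp((mu - sigma^2/2) t) * exp(sigma^2 t / 2) = x_0 * exp(mu t) = 3*exp(-5*t).
Var(X_t) = E[X_t^2] - (E[X_t])^2 = x_0^2 * exp(2 mu t) * (exp(sigma^2 t) - 1) = (9*exp(4*t/9) - 9)*exp(-10*t).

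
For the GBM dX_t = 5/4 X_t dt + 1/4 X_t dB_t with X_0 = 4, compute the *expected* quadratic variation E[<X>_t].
E[<X>_t] = 16*exp(41*t/16)/41 - 16/41

<X>_t = int_0^t ((1/4) * X_s)^2 ds. Taking expectation inside the integral: E[<X>_t] = (1/4)^2 * int_0^t E[X_s^2] ds. For GBM, E[X_s^2] = x_0^2 * exp((2 mu + sigma^2) s). Integrating:
  E[<X>_t] = (1/4)^2 * 4^2 * (exp((2*(5/4) + (1/4)^2) t) - 1) / (2*(5/4) + (1/4)^2)
           = (1/4)^2 * 4^2 * (exp((41/16) t) - 1) / (41/16) = 16*exp(41*t/16)/41 - 16/41.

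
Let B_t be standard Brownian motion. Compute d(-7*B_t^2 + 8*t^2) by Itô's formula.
d(-7*B_t^2 + 8*t^2) = (16*t - 7) dt + (-14*B_t) dB_t

Itô's formula for f(t, x): d f(t, B_t) = (f_t + (1/2) f_xx) dt + f_x dB_t. Compute partials of f(t, x) = 8*t^2 - 7*x^2:
  f_t(t,x)  = 16*t
  f_x(t,x)  = -14*x
  f_xx(t,x) = -14
Assemble drift = f_t + (1/2) f_xx = 16*t - 7 and diffusion = f_x = -14*x. Substituting x = B_t:
  d(-7*B_t^2 + 8*t^2) = (16*t - 7) dt + (-14*B_t) dB_t.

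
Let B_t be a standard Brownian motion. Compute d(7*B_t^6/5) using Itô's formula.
d(7*B_t^6/5) = (21*B_t^4) dt + (42*B_t^5/5) dB_t

Itô's formula for f(B_t) gives d f(B_t) = f'(B_t) dB_t + (1/2) f''(B_t) dt. Compute derivatives of f(x) = 7*x^6/5:
  f'(x)  = 42*x^5/5
  f''(x) = 42*x^4
Substitute x = B_t and multiply the f'' term by 1/2:
  drift     = (1/2) * (42*x^4) evaluated at B_t = 21*B_t^4
  diffusion = (42*x^5/5) evaluated at B_t = 42*B_t^5/5
Therefore d(7*B_t^6/5) = (21*B_t^4) dt + (42*B_t^5/5) dB_t.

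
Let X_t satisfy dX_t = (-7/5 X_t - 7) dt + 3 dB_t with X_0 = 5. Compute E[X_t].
E[X_t] = -5 + 10*exp(-7*t/5)

Taking expectations and using E[dB_t] = 0, the mean m(t) = E[X_t] satisfies the ODE m'(t) = a m(t) + b with m(0) = x_0. With a = -7/5, b = -7, x_0 = 5, the solution is
  m(t) = x_0 * exp(a t) + (b/a) * (exp(a t) - 1)
       = 5 * exp((-7/5) t) + ((-7)/(-7/5)) * (exp((-7/5) t) - 1)
       = -5 + 10*exp(-7*t/5).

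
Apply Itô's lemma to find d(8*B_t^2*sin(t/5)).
d(8*B_t^2*sin(t/5)) = (8*B_t^2*cos(t/5)/5 + 8*sin(t/5)) dt + (16*B_t*sin(t/5)) dB_t

Itô's formula for f(t, x): d f(t, B_t) = (f_t + (1/2) f_xx) dt + f_x dB_t. Compute partials of f(t, x) = 8*x^2*sin(t/5):
  f_t(t,x)  = 8*x^2*cos(t/5)/5
  f_x(t,x)  = 16*x*sin(t/5)
  f_xx(t,x) = 16*sin(t/5)
Assemble drift = f_t + (1/2) f_xx = 8*x^2*cos(t/5)/5 + 8*sin(t/5) and diffusion = f_x = 16*x*sin(t/5). Substituting x = B_t:
  d(8*B_t^2*sin(t/5)) = (8*B_t^2*cos(t/5)/5 + 8*sin(t/5)) dt + (16*B_t*sin(t/5)) dB_t.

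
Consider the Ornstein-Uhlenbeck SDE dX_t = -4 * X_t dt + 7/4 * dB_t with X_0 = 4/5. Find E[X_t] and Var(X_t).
E[X_t] = 4*exp(-4*t)/5; Var(X_t) = 49/128 - 49*exp(-8*t)/128

The OU SDE dX = -theta X dt + sigma dB admits the integrating factor exp(theta t): d(exp(theta t) X_t) = sigma exp(theta t) dB_t. Integrating from 0 to t:
  X_t = x_0 * exp(-theta t) + sigma * int_0^t exp(-theta (t-s)) dB_s.
The Itô integral has mean 0 and (by the Itô isometry) variance sigma^2 * int_0^t exp(-2 theta (t - s)) ds = sigma^2 * (1 - exp(-2 theta t)) / (2 theta).
With theta = 4, sigma = 7/4, x_0 = 4/5:
  E[X_t] = 4/5 * exp(-4 t) = 4*exp(-4*t)/5
  Var(X_t) = (7/4)^2 * (1 - exp(-2*4 t)) / (2 * 4) = 49/128 - 49*exp(-8*t)/128.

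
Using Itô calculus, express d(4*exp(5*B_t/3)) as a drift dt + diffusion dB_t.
d(4*exp(5*B_t/3)) = (50*exp(5*B_t/3)/9) dt + (20*exp(5*B_t/3)/3) dB_t

Itô's formula for f(B_t) gives d f(B_t) = f'(B_t) dB_t + (1/2) f''(B_t) dt. Compute derivatives of f(x) = 4*exp(5*x/3):
  f'(x)  = 20*exp(5*x/3)/3
  f''(x) = 100*exp(5*x/3)/9
Substitute x = B_t and multiply the f'' term by 1/2:
  drift     = (1/2) * (100*exp(5*x/3)/9) evaluated at B_t = 50*exp(5*B_t/3)/9
  diffusion = (20*exp(5*x/3)/3) evaluated at B_t = 20*exp(5*B_t/3)/3
Therefore d(4*exp(5*B_t/3)) = (50*exp(5*B_t/3)/9) dt + (20*exp(5*B_t/3)/3) dB_t.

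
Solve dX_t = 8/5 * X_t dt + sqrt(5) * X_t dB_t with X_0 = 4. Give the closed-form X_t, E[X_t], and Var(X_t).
X_t = 4 * exp((-9/10) t + (sqrt(5)) B_t); E[X_t] = 4*exp(8*t/5); Var(X_t) = 16*(exp(5*t) - 1)*exp(16*t/5)

For GBM dX = mu X dt + sigma X dB with X_0 = x_0, apply Itô to Y = log X: dY = (mu - sigma^2/2) dt + sigma dB, so Y_t = log(x_0) + (mu - sigma^2/2) t + sigma B_t and hence X_t = x_0 * exp((mu - sigma^2/2) t + sigma B_t).
With mu = 8/5, sigma = sqrt(5), x_0 = 4, this gives:
  X_t = 4 * exp((-9/10) * t + (sqrt(5)) * B_t).
Since sigma*B_t ~ Normal(0, sigma^2 t), E[exp(sigma*B_t)] = exp(sigma^2 t / 2); so E[X_t] = x_0 * exp((mu - sigma^2/2) t) * exp(sigma^2 t / 2) = x_0 * exp(mu t) = 4*exp(8*t/5).
Var(X_t) = E[X_t^2] - (E[X_t])^2 = x_0^2 * exp(2 mu t) * (exp(sigma^2 t) - 1) = 16*(exp(5*t) - 1)*exp(16*t/5).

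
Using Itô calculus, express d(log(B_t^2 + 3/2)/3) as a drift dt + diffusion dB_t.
d(log(B_t^2 + 3/2)/3) = (2*(3 - 2*B_t^2)/(3*(2*B_t^2 + 3)^2)) dt + (4*B_t/(3*(2*B_t^2 + 3))) dB_t

Itô's formula for f(B_t) gives d f(B_t) = f'(B_t) dB_t + (1/2) f''(B_t) dt. Compute derivatives of f(x) = log(x^2 + 3/2)/3:
  f'(x)  = 4*x/(3*(2*x^2 + 3))
  f''(x) = 4*(3 - 2*x^2)/(3*(2*x^2 + 3)^2)
Substitute x = B_t and multiply the f'' term by 1/2:
  drift     = (1/2) * (4*(3 - 2*x^2)/(3*(2*x^2 + 3)^2)) evaluated at B_t = 2*(3 - 2*B_t^2)/(3*(2*B_t^2 + 3)^2)
  diffusion = (4*x/(3*(2*x^2 + 3))) evaluated at B_t = 4*B_t/(3*(2*B_t^2 + 3))
Therefore d(log(B_t^2 + 3/2)/3) = (2*(3 - 2*B_t^2)/(3*(2*B_t^2 + 3)^2)) dt + (4*B_t/(3*(2*B_t^2 + 3))) dB_t.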